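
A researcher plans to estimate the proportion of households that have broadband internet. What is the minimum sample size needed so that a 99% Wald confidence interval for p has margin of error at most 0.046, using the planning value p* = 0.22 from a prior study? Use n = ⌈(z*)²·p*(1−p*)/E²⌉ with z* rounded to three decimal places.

For 99% confidence, z* = 2.576.
p*(1−p*) = 0.1716.
(z*)²·p*(1−p*)/E² = 6.635776·0.1716/0.002116 = 538.138.
Rounding up, n = 539.

n = 539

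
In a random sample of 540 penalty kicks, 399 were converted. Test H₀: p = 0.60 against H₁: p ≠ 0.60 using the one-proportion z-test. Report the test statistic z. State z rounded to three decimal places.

z = 6.588

With x = 399 successes in n = 540, p̂ = 0.73889.
Null standard error: √(0.60·0.40/540) = √0.000444444 = 0.021082.
Test statistic: z = 0.13889/0.021082 = 6.588.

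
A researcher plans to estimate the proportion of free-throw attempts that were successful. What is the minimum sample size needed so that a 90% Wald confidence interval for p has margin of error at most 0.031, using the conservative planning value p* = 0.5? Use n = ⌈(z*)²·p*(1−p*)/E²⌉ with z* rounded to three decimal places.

The 90% critical value is z* = 1.645.
p*(1−p*) = 0.50·0.50 = 0.2500.
Required n before rounding: 2.706025 × 0.2500 / 0.031² = 703.961.
⌈703.961⌉ = 704.

n = 704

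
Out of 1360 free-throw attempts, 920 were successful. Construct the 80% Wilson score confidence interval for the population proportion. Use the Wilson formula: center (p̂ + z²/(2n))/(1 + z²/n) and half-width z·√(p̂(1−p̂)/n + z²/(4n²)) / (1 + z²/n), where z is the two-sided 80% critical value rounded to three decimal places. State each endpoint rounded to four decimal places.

Here p̂ = 920/1360 = 0.67647 and z = 1.282 (z² = 1.643524).
Denominator 1 + z²/n = 1 + 1.643524/1360 = 1.001208.
Center = (0.67647 + 0.000604)/1.001208 = 0.67626.
Radicand: p̂(1−p̂)/n + z²/(4n²) = 0.000160925 + 0.000000222 = 0.000161147.
Half-width = 1.282·√0.000161147/1.001208 = 0.01625.
CI: 0.67626 ± 0.01625 = (0.6600, 0.6925).

(0.6600, 0.6925)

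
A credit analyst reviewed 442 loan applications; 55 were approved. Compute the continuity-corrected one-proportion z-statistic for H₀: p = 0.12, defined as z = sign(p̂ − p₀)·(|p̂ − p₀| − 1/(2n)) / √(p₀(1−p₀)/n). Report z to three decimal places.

z = 0.214

Sample proportion p̂ = 55/442 = 0.12443. p̂ − p₀ = 0.004434.
Continuity correction 1/(2n) = 1/884 = 0.001131.
Corrected numerator: |0.004434| − 0.001131 = 0.003303.
Under H₀, SE = √(p₀(1−p₀)/n) = √(0.12·0.88/442) = √0.000238914 = 0.015457.
z = (+)0.003303/0.015457 = 0.214.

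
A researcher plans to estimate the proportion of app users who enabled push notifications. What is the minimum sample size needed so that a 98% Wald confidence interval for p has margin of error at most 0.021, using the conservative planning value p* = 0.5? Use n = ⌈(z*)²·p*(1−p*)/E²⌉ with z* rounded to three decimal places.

n = 3068

For 98% confidence, z* = 2.326.
p*(1−p*) = 0.2500.
Required n before rounding: 5.410276 × 0.2500 / 0.021² = 3067.050.
Rounding up, n = 3068.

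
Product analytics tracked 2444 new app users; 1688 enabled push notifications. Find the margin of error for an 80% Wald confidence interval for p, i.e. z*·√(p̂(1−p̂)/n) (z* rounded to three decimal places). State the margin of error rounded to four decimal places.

Sample proportion p̂ = 1688/2444 = 0.69067.
SE(p̂) = √(0.69067·0.30933/2444) = 0.009350.
z* = 1.282 at the 80% level.
Margin of error = z*·SE = 1.282 × 0.009350 = 0.0120.

ME = 0.0120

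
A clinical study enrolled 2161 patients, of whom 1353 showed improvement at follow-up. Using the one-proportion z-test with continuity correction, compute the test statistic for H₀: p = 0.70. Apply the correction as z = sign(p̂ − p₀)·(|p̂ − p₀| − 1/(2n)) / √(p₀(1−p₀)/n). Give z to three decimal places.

The sample proportion is 1353/2161 = 0.62610. p̂ − p₀ = -0.073901.
Continuity correction 1/(2n) = 1/4322 = 0.000231.
Corrected numerator: |-0.073901| − 0.000231 = 0.073670.
SE₀ = √(0.70·0.30/2161) = 0.009858.
z = (−)0.073670/0.009858 = -7.473.

z = -7.473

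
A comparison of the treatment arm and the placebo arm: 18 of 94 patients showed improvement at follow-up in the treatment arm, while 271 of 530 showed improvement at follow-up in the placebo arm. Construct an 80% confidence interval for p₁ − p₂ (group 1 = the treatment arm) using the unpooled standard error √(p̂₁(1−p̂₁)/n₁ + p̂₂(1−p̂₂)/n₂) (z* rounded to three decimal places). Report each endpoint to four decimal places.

p̂₁ = 0.19149, p̂₂ = 0.51132, so the observed difference is -0.31983.
SE = √(0.001647034 + 0.000471456) = √0.002118490 = 0.046027.
z* = 1.282 at the 80% level. Margin of error = 0.05901.
Interval: -0.31983 ± 0.05901 → (-0.3788, -0.2608).

(-0.3788, -0.2608)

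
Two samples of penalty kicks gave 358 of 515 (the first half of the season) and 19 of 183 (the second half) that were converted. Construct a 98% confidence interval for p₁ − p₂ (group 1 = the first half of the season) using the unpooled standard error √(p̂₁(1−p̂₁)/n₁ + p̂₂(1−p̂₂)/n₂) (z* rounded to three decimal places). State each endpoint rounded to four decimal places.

p̂₁ = 0.69515, p̂₂ = 0.10383, so the observed difference is 0.59132.
SE = √(0.000411492 + 0.000508445) = √0.000919937 = 0.030330.
For 98% confidence, z* = 2.326. Margin of error = 0.07055.
CI: 0.59132 ± 0.07055 = (0.5208, 0.6619).

(0.5208, 0.6619)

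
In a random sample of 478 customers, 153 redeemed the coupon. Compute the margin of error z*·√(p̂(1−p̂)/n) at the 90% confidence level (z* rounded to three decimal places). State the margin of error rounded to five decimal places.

The sample proportion is 153/478 = 0.32008.
SE = √(p̂(1−p̂)/n) = √(0.217630/478) = 0.021338.
For 90% confidence, z* = 1.645.
ME = 1.645·0.021338 = 0.03510.

ME = 0.03510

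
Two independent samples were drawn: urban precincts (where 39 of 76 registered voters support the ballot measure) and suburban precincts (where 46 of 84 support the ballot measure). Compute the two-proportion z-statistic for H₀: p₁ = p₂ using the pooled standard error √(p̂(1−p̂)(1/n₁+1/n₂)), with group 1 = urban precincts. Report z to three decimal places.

p̂₁ = 39/76 = 0.51316, p̂₂ = 46/84 = 0.54762.
Pooling: p̂ = 85/160 = 0.53125.
Pooled SE = √[0.2490234·0.02506266] ≈ 0.079001.
z = (p̂₁ − p̂₂)/SE = (0.51316 − 0.54762)/0.079001 = -0.03446/0.079001 = -0.436.

z = -0.436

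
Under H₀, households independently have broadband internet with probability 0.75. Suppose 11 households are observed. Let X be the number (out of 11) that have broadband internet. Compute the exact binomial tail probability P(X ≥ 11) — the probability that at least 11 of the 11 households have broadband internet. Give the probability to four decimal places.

X is binomial with n = 11 and p = 0.75.
P(X ≥ 11) = C(11,11)·0.75^11·0.25^0.
= 0.042235 = 0.0422.

P = 0.0422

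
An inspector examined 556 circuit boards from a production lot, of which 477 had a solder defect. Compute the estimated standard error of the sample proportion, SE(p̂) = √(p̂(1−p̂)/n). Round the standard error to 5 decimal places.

SE = 0.01481

With x = 477 successes in n = 556, p̂ = 0.85791.
p̂(1−p̂) = 0.121900.
SE = √(0.121900/556) = 0.01481.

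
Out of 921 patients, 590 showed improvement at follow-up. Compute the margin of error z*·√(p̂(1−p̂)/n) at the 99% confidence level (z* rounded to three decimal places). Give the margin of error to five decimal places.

The sample proportion is 590/921 = 0.64061.
Standard error of p̂: √(0.230229/921) = √0.000249978 = 0.015811.
z* = 2.576 at the 99% level.
Margin of error = z*·SE = 2.576 × 0.015811 = 0.04073.

ME = 0.04073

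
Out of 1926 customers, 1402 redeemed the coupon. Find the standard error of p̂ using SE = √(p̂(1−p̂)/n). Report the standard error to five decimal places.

SE = 0.01014

p̂ = 1402/1926 = 0.72793.
p̂(1−p̂) = 0.72793·0.27207 = 0.198048.
SE = √(0.198048/1926) = √0.000102829 = 0.01014.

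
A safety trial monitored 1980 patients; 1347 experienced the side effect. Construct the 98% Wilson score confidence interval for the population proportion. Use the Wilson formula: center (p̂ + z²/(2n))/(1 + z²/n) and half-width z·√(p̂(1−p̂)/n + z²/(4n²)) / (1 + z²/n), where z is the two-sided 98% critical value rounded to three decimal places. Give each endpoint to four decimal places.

p̂ = 1347/1980 = 0.68030; z = 2.326, so z² = 5.410276.
1 + z²/n = 1.002732.
Adjusted center: (0.68030 + z²/(2n))/1.002732 = 0.67981.
Radicand: p̂(1−p̂)/n + z²/(4n²) = 0.000109844 + 0.000000345 = 0.000110189.
Half-width = z·√(radicand)/denom = 2.326·0.010497/1.002732 = 0.02435.
Interval: 0.67981 ± 0.02435 → (0.6555, 0.7042).

(0.6555, 0.7042)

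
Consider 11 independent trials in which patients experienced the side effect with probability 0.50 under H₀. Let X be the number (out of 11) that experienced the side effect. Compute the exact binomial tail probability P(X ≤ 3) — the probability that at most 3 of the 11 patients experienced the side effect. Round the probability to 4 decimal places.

P = 0.1133

X is binomial with n = 11 and p = 0.50.
P(X ≤ 3) = C(11,0)·0.50^0·0.50^11 + C(11,1)·0.50^1·0.50^10 + C(11,2)·0.50^2·0.50^9 + C(11,3)·0.50^3·0.50^8.
= 0.000488 + 0.005371 + 0.026855 + 0.080566 = 0.1133.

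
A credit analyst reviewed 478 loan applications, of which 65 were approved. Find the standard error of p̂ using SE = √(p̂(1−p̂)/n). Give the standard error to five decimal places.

p̂ = 65/478 = 0.13598.
p̂(1−p̂) = 0.13598·0.86402 = 0.117489.
Dividing by n and taking the root: √0.000245793 = 0.01568.

SE = 0.01568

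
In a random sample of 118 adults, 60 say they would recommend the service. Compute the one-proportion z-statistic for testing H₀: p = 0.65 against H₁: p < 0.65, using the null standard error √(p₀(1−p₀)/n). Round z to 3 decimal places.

p̂ = 60/118 = 0.50847.
SE₀ = √(0.65·0.35/118) = 0.043909.
z = (0.50847 − 0.65)/0.043909 = -0.14153/0.043909 = -3.223.

z = -3.223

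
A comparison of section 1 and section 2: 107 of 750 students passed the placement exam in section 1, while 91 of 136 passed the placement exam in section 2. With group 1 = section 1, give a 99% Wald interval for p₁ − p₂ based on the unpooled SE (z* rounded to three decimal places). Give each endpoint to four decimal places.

p̂₁ = 0.14267, p̂₂ = 0.66912, so the observed difference is -0.52645.
SE = √(0.000163084 + 0.001627935) = √0.001791019 = 0.042320.
For 99% confidence, z* = 2.576. Margin of error = 0.10902.
CI: -0.52645 ± 0.10902 = (-0.6355, -0.4174).

(-0.6355, -0.4174)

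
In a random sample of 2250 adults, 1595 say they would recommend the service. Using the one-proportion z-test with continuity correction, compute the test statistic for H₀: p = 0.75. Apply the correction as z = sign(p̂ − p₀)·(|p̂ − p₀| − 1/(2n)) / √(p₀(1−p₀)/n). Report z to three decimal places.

z = -4.479

Sample proportion p̂ = 1595/2250 = 0.70889. p̂ − p₀ = -0.041111.
1/(2n) = 0.000222.
Corrected numerator: |-0.041111| − 0.000222 = 0.040889.
Null standard error: √(0.75·0.25/2250) = √0.000083333 = 0.009129.
z = (−)0.040889/0.009129 = -4.479.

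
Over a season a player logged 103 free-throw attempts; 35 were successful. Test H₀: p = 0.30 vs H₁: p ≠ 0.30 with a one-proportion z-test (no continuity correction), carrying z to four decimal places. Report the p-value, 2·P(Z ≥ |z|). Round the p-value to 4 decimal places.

p-value = 0.3780

With x = 35 successes in n = 103, p̂ = 0.33981.
SE₀ = √(0.30·0.70/103) = 0.045153.
z = (p̂ − p₀)/SE = (35/103 − 0.30)/0.045153 ≈ 0.8816.
From the standard normal, 2·P(Z ≥ |z|) = 0.3780.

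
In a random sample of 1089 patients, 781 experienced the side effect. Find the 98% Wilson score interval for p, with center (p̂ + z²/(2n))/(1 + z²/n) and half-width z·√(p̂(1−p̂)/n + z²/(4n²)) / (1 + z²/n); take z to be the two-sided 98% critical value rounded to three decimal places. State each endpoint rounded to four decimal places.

(0.6844, 0.7478)

Here p̂ = 781/1089 = 0.71717 and z = 2.326 (z² = 5.410276).
Denominator 1 + z²/n = 1 + 5.410276/1089 = 1.004968.
Adjusted center: (0.71717 + z²/(2n))/1.004968 = 0.71610.
Radicand: p̂(1−p̂)/n + z²/(4n²) = 0.000186259 + 0.000001141 = 0.000187400.
Half-width = 2.326·√0.000187400/1.004968 = 0.03168.
So the interval runs from 0.6844 to 0.7478.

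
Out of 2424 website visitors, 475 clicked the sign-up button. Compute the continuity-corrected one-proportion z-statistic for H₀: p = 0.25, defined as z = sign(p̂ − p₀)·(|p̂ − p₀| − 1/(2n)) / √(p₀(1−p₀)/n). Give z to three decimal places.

z = -6.121

Sample proportion p̂ = 475/2424 = 0.19596. p̂ − p₀ = -0.054043.
1/(2n) = 0.000206.
Corrected numerator: |-0.054043| − 0.000206 = 0.053837.
Null standard error: √(0.25·0.75/2424) = √0.000077351 = 0.008795.
z = (−)0.053837/0.008795 = -6.121.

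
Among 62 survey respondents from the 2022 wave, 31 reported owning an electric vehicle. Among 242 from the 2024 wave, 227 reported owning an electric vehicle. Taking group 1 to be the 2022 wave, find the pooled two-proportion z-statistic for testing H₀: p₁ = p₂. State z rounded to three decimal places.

z = -8.587

p̂₁ = 31/62 = 0.50000, p̂₂ = 227/242 = 0.93802.
Pooled p̂ = (31+227)/(62+242) = 258/304 = 0.84868.
SE = √[p̂(1−p̂)(1/n₁+1/n₂)] = √[0.84868·0.15132·(1/62+1/242)] ≈ 0.051009.
z = (p̂₁ − p̂₂)/SE = (0.50000 − 0.93802)/0.051009 = -0.43802/0.051009 = -8.587.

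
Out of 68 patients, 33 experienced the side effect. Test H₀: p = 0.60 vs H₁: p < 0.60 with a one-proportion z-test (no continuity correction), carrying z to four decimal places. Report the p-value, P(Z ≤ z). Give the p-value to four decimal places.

p-value = 0.0268

p̂ = 33/68 = 0.48529.
SE₀ = √(0.60·0.40/68) = 0.059409.
Test statistic (full precision, shown to 4 dp): z = (33/68 − 0.60)/SE₀ ≈ -1.9308.
p-value = P(Z ≤ z) with z = -1.9308 → 0.0268.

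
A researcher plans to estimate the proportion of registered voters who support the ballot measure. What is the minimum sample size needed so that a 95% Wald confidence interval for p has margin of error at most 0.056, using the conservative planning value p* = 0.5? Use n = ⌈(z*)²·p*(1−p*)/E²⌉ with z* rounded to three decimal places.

n = 307

The 95% critical value is z* = 1.960.
p*(1−p*) = 0.50·0.50 = 0.2500.
(z*)²·p*(1−p*)/E² = 3.841600·0.2500/0.003136 = 306.250.
⌈306.250⌉ = 307.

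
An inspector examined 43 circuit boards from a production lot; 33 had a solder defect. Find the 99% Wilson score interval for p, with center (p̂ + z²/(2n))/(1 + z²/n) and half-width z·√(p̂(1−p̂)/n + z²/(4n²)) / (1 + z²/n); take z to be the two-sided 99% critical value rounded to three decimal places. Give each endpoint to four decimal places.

Here p̂ = 33/43 = 0.76744 and z = 2.576 (z² = 6.635776).
Denominator 1 + z²/n = 1 + 6.635776/43 = 1.154320.
Center = (0.76744 + 0.077160)/1.154320 = 0.73169.
Radicand: p̂(1−p̂)/n + z²/(4n²) = 0.004150578 + 0.000897211 = 0.005047789.
Half-width = z·√(radicand)/denom = 2.576·0.071048/1.154320 = 0.15855.
So the interval runs from 0.5731 to 0.8902.

(0.5731, 0.8902)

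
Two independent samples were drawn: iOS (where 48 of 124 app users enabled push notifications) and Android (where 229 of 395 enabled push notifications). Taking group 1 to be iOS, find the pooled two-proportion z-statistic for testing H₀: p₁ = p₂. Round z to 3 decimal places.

z = -3.752

p̂₁ = 48/124 = 0.38710, p̂₂ = 229/395 = 0.57975.
Pooling: p̂ = 277/519 = 0.53372.
SE = √[p̂(1−p̂)(1/n₁+1/n₂)] = √[0.53372·0.46628·(1/124+1/395)] ≈ 0.051352.
z = (p̂₁ − p̂₂)/SE = (0.38710 − 0.57975)/0.051352 = -0.19265/0.051352 = -3.752.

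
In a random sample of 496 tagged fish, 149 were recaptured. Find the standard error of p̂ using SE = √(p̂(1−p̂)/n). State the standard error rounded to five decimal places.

SE = 0.02058

With x = 149 successes in n = 496, p̂ = 0.30040.
p̂(1−p̂) = 0.30040·0.69960 = 0.210160.
Dividing by n and taking the root: √0.000423710 = 0.02058.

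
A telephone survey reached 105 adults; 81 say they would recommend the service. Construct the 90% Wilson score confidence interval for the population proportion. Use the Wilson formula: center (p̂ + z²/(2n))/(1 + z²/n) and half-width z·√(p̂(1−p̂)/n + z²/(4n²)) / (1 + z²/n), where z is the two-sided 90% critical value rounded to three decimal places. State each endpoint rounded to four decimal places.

(0.6977, 0.8315)

p̂ = 81/105 = 0.77143; z = 1.645, so z² = 2.706025.
Denominator 1 + z²/n = 1 + 2.706025/105 = 1.025772.
Center = (0.77143 + 0.012886)/1.025772 = 0.76461.
Radicand: p̂(1−p̂)/n + z²/(4n²) = 0.001679300 + 0.000061361 = 0.001740661.
Half-width = 1.645·√0.001740661/1.025772 = 0.06691.
CI: 0.76461 ± 0.06691 = (0.6977, 0.8315).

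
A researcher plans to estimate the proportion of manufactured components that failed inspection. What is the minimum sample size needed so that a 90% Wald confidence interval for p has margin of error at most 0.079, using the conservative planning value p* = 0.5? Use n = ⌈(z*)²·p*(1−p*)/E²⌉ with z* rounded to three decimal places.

n = 109

For 90% confidence, z* = 1.645.
p*(1−p*) = 0.50·0.50 = 0.2500.
Required n before rounding: 2.706025 × 0.2500 / 0.079² = 108.397.
⌈108.397⌉ = 109.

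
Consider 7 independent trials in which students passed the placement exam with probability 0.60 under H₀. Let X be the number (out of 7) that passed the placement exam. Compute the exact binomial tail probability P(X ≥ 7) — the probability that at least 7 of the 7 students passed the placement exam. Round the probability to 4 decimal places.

P = 0.0280

X ~ Binomial(n=7, p=0.60).
P(X ≥ 7) = C(7,7)·0.60^7·0.40^0.
= 0.027994 = 0.0280.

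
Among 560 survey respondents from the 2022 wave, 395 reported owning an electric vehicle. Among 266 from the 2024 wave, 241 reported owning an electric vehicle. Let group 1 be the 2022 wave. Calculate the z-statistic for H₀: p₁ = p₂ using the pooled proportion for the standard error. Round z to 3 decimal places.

Sample proportions: p̂₁ = 395/560 = 0.70536 and p̂₂ = 241/266 = 0.90602.
Pooled p̂ = (395+241)/(560+266) = 636/826 = 0.76998.
Pooled SE = √[0.1771131·0.00554511] ≈ 0.031339.
z = (p̂₁ − p̂₂)/SE = (0.70536 − 0.90602)/0.031339 = -0.20066/0.031339 = -6.403.

z = -6.403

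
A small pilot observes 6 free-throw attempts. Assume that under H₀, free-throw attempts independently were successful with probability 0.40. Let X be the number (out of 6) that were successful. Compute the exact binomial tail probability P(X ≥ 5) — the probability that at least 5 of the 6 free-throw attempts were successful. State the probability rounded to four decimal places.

P = 0.0410

X ~ Binomial(n=6, p=0.40).
P(X ≥ 5) = C(6,5)·0.40^5·0.60^1 + C(6,6)·0.40^6·0.60^0.
= 0.036864 + 0.004096 = 0.0410.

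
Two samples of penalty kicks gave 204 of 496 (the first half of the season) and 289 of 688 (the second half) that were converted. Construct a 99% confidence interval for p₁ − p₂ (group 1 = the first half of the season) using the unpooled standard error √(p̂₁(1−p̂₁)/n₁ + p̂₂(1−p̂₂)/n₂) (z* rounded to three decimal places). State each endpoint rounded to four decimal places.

(-0.0835, 0.0660)

p̂₁ = 0.41129, p̂₂ = 0.42006, so the observed difference is -0.00877.
Unpooled SE = √(p̂₁(1−p̂₁)/n₁ + p̂₂(1−p̂₂)/n₂) = √(0.000488167 + 0.000354083) = 0.029022.
For 99% confidence, z* = 2.576. Margin = 2.576·0.029022 = 0.07476.
So the interval runs from -0.0835 to 0.0660.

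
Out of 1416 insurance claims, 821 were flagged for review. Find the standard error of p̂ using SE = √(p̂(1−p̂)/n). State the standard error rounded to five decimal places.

The sample proportion is 821/1416 = 0.57980.
p̂(1−p̂) = 0.243632.
Dividing by n and taking the root: √0.000172056 = 0.01312.

SE = 0.01312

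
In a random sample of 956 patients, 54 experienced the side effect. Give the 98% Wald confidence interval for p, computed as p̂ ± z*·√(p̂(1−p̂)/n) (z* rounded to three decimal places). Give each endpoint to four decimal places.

(0.0391, 0.0739)

The sample proportion is 54/956 = 0.05649.
SE(p̂) = √(0.05649·0.94351/956) = 0.007466.
The 98% critical value is z* = 2.326.
Margin = 2.326·0.007466 = 0.01737.
Interval: 0.05649 ± 0.01737 → (0.0391, 0.0739).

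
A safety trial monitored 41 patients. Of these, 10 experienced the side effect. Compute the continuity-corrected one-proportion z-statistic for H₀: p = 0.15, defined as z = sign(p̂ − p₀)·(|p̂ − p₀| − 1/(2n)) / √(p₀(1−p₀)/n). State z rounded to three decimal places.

With x = 10 successes in n = 41, p̂ = 0.24390. p̂ − p₀ = 0.093902.
Continuity correction 1/(2n) = 1/82 = 0.012195.
Corrected numerator: |0.093902| − 0.012195 = 0.081707.
Under H₀, SE = √(p₀(1−p₀)/n) = √(0.15·0.85/41) = √0.003109756 = 0.055765.
z = (+)0.081707/0.055765 = 1.465.

z = 1.465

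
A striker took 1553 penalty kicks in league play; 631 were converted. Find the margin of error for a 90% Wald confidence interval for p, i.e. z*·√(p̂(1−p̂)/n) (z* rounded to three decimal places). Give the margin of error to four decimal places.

p̂ = 631/1553 = 0.40631.
SE(p̂) = √(0.40631·0.59369/1553) = 0.012463.
z* = 1.645 at the 90% level.
So ME = 0.0205.

ME = 0.0205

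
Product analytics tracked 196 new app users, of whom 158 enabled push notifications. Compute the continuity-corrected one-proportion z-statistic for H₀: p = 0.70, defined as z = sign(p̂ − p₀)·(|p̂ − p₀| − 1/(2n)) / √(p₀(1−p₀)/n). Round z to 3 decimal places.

z = 3.164

Sample proportion p̂ = 158/196 = 0.80612. p̂ − p₀ = 0.106122.
Continuity correction 1/(2n) = 1/392 = 0.002551.
Corrected numerator: |0.106122| − 0.002551 = 0.103571.
SE₀ = √(0.70·0.30/196) = 0.032733.
z = +0.103571/0.032733 = 3.164.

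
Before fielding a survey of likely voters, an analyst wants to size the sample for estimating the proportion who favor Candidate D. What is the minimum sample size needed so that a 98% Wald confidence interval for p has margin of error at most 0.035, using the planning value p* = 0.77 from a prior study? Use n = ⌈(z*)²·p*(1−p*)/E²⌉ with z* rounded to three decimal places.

n = 783

The 98% critical value is z* = 2.326.
p*(1−p*) = 0.1771.
Required n before rounding: 5.410276 × 0.1771 / 0.035² = 782.171.
⌈782.171⌉ = 783.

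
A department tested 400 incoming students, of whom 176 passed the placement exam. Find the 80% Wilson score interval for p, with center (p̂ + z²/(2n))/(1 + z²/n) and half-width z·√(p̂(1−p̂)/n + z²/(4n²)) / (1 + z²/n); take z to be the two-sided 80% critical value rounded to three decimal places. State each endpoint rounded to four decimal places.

(0.4085, 0.4720)

p̂ = 176/400 = 0.44000; z = 1.282, so z² = 1.643524.
Denominator 1 + z²/n = 1 + 1.643524/400 = 1.004109.
Center = (0.44000 + 0.002054)/1.004109 = 0.44025.
Radicand: p̂(1−p̂)/n + z²/(4n²) = 0.000616000 + 0.000002568 = 0.000618568.
Half-width = 1.282·√0.000618568/1.004109 = 0.03175.
So the interval runs from 0.4085 to 0.4720.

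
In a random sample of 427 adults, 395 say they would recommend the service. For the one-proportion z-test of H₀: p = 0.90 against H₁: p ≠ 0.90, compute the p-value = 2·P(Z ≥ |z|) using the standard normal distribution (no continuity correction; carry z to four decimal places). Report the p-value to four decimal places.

p-value = 0.0843

With x = 395 successes in n = 427, p̂ = 0.92506.
Under H₀, SE = √(p₀(1−p₀)/n) = √(0.90·0.10/427) = √0.000210773 = 0.014518.
Test statistic (full precision, shown to 4 dp): z = (395/427 − 0.90)/SE₀ ≈ 1.7260.
p-value = 2·P(Z ≥ |z|) with z = 1.7260 → 0.0843.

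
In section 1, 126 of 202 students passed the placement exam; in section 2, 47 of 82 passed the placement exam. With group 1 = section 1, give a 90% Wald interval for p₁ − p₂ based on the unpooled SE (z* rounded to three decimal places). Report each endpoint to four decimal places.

p̂₁ = 0.62376, p̂₂ = 0.57317, so the observed difference is 0.05059.
SE = √(0.001161796 + 0.002983488) = √0.004145284 = 0.064384.
The 90% critical value is z* = 1.645. Margin = 1.645·0.064384 = 0.10591.
Interval: 0.05059 ± 0.10591 → (-0.0553, 0.1565).

(-0.0553, 0.1565)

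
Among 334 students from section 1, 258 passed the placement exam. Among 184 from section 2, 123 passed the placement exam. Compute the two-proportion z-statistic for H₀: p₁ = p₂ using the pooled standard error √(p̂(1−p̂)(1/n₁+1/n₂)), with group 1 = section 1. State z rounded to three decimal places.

z = 2.568

p̂₁ = 258/334 = 0.77246, p̂₂ = 123/184 = 0.66848.
Pooling: p̂ = 381/518 = 0.73552.
Pooled SE = √[0.1945297·0.00842879] ≈ 0.040493.
z = (p̂₁ − p̂₂)/SE = (0.77246 − 0.66848)/0.040493 = 0.10398/0.040493 = 2.568.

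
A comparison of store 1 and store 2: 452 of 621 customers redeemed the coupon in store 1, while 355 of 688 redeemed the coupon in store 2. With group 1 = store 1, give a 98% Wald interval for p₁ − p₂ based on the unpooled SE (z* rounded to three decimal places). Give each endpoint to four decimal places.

(0.1511, 0.2726)

p̂₁ = 0.72786, p̂₂ = 0.51599, so the observed difference is 0.21187.
SE = √(0.000318970 + 0.000363001) = √0.000681971 = 0.026115.
z* = 2.326 at the 98% level. Margin = 2.326·0.026115 = 0.06074.
CI: 0.21187 ± 0.06074 = (0.1511, 0.2726).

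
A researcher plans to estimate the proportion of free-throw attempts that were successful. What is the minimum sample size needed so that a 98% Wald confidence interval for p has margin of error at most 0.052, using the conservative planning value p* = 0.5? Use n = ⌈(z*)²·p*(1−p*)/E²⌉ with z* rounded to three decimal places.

The 98% critical value is z* = 2.326.
p*(1−p*) = 0.50·0.50 = 0.2500.
(z*)²·p*(1−p*)/E² = 5.410276·0.2500/0.002704 = 500.210.
⌈500.210⌉ = 501.

n = 501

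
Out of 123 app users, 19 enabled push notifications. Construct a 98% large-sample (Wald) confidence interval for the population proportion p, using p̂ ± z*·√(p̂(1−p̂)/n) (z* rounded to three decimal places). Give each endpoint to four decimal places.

(0.0787, 0.2303)

With x = 19 successes in n = 123, p̂ = 0.15447.
Standard error of p̂: √(0.130610/123) = √0.001061871 = 0.032586.
z* = 2.326 at the 98% level.
Margin of error: 2.326 × 0.032586 = 0.07580.
Interval: 0.15447 ± 0.07580 → (0.0787, 0.2303).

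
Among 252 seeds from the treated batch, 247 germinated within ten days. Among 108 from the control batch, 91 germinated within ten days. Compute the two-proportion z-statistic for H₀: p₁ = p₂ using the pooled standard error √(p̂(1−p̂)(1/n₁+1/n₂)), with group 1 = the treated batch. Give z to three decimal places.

p̂₁ = 247/252 = 0.98016, p̂₂ = 91/108 = 0.84259.
Pooled p̂ = (247+91)/(252+108) = 338/360 = 0.93889.
Pooled SE = √[0.0573765·0.01322751] ≈ 0.027549.
z = 0.13757/0.027549 = 4.994.

z = 4.994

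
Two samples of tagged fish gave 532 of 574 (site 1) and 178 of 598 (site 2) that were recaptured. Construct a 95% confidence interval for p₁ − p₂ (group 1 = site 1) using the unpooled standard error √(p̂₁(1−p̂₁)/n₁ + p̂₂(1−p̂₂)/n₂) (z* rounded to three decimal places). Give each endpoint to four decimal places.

p̂₁ = 532/574 = 0.92683, p̂₂ = 178/598 = 0.29766; p̂₁ − p̂₂ = 0.62917.
SE = √(0.000118148 + 0.000349595) = √0.000467743 = 0.021627.
For 95% confidence, z* = 1.960. Margin = 1.960·0.021627 = 0.04239.
Interval: 0.62917 ± 0.04239 → (0.5868, 0.6716).

(0.5868, 0.6716)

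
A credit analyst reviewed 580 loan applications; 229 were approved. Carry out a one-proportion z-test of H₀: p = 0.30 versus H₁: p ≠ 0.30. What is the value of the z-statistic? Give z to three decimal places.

Sample proportion p̂ = 229/580 = 0.39483.
Null standard error: √(0.30·0.70/580) = √0.000362069 = 0.019028.
z = (p̂ − p₀)/SE = (0.39483 − 0.30)/0.019028 = 4.984.

z = 4.984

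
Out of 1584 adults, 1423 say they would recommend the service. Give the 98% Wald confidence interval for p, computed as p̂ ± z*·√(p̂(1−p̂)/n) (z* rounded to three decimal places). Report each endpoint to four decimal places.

With x = 1423 successes in n = 1584, p̂ = 0.89836.
SE(p̂) = √(0.89836·0.10164/1584) = 0.007592.
z* = 2.326 at the 98% level.
Margin of error: 2.326 × 0.007592 = 0.01766.
CI: 0.89836 ± 0.01766 = (0.8807, 0.9160).

(0.8807, 0.9160)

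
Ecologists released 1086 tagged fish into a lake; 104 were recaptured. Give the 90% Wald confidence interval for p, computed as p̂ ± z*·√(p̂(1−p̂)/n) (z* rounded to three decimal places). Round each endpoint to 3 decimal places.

p̂ = 104/1086 = 0.09576.
Standard error of p̂: √(0.086593/1086) = √0.000079736 = 0.008930.
The 90% critical value is z* = 1.645.
Margin of error: 1.645 × 0.008930 = 0.01469.
So the interval runs from 0.081 to 0.110.

(0.081, 0.110)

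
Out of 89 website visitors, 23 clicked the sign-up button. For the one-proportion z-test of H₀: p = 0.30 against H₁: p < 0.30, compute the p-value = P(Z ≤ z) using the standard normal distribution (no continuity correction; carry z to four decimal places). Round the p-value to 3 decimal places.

p-value = 0.196

With x = 23 successes in n = 89, p̂ = 0.25843.
Null standard error: √(0.30·0.70/89) = √0.002359551 = 0.048575.
z = (p̂ − p₀)/SE = (23/89 − 0.30)/0.048575 ≈ -0.8558.
p-value = P(Z ≤ z) with z = -0.8558 → 0.196.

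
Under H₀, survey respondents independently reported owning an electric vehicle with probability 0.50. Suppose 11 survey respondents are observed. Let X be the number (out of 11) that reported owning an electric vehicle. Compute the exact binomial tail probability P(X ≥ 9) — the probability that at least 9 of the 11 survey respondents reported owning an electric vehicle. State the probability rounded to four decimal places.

P = 0.0327

X is binomial with n = 11 and p = 0.50.
P(X ≥ 9) = C(11,9)·0.50^9·0.50^2 + C(11,10)·0.50^10·0.50^1 + C(11,11)·0.50^11·0.50^0.
= 0.026855 + 0.005371 + 0.000488 = 0.0327.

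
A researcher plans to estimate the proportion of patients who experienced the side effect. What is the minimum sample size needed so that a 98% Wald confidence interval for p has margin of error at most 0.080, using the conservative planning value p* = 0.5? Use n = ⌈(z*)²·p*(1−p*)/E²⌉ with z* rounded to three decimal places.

n = 212

The 98% critical value is z* = 2.326.
p*(1−p*) = 0.50·0.50 = 0.2500.
Required n before rounding: 5.410276 × 0.2500 / 0.080² = 211.339.
Rounding up, n = 212.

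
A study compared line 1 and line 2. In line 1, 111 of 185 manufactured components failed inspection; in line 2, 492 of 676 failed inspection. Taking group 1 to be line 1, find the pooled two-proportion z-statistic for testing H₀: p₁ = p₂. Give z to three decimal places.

z = -3.362

Sample proportions: p̂₁ = 111/185 = 0.60000 and p̂₂ = 492/676 = 0.72781.
Pooling: p̂ = 603/861 = 0.70035.
Pooled SE = √[0.2098605·0.00688470] ≈ 0.038011.
z = (p̂₁ − p̂₂)/SE = (0.60000 − 0.72781)/0.038011 = -0.12781/0.038011 = -3.362.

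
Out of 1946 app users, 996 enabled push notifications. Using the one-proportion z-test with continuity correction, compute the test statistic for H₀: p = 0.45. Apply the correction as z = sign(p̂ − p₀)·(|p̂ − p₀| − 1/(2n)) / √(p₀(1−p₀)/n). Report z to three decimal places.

z = 5.459

The sample proportion is 996/1946 = 0.51182. p̂ − p₀ = 0.061819.
Continuity correction 1/(2n) = 1/3892 = 0.000257.
Corrected numerator: |0.061819| − 0.000257 = 0.061562.
Under H₀, SE = √(p₀(1−p₀)/n) = √(0.45·0.55/1946) = √0.000127184 = 0.011278.
z = +0.061562/0.011278 = 5.459.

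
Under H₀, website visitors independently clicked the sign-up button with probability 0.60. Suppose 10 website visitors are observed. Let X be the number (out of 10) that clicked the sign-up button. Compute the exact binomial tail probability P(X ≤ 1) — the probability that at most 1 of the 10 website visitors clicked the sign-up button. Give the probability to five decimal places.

X ~ Binomial(n=10, p=0.60).
P(X ≤ 1) = C(10,0)·0.60^0·0.40^10 + C(10,1)·0.60^1·0.40^9.
= 0.000105 + 0.001573 = 0.00168.

P = 0.00168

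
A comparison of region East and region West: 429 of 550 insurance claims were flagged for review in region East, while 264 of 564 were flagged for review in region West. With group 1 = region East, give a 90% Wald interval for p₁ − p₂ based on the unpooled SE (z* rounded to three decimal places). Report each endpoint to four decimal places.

p̂₁ = 429/550 = 0.78000, p̂₂ = 264/564 = 0.46809; p̂₁ − p̂₂ = 0.31191.
SE = √(0.000312000 + 0.000441456) = √0.000753456 = 0.027449.
For 90% confidence, z* = 1.645. Margin = 1.645·0.027449 = 0.04515.
So the interval runs from 0.2668 to 0.3571.

(0.2668, 0.3571)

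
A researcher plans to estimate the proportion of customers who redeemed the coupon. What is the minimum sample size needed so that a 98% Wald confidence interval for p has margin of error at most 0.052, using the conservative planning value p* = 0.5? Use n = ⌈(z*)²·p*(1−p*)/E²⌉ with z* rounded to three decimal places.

n = 501

For 98% confidence, z* = 2.326.
p*(1−p*) = 0.50·0.50 = 0.2500.
Required n before rounding: 5.410276 × 0.2500 / 0.052² = 500.210.
⌈500.210⌉ = 501.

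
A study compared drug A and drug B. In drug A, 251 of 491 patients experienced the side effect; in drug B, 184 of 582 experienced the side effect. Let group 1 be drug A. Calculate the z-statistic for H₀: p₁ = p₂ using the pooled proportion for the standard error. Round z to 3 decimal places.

Sample proportions: p̂₁ = 251/491 = 0.51120 and p̂₂ = 184/582 = 0.31615.
Pooled p̂ = (251+184)/(491+582) = 435/1073 = 0.40541.
SE = √[p̂(1−p̂)(1/n₁+1/n₂)] = √[0.40541·0.59459·(1/491+1/582)] ≈ 0.030085.
z = (p̂₁ − p̂₂)/SE = (0.51120 − 0.31615)/0.030085 = 0.19505/0.030085 = 6.483.

z = 6.483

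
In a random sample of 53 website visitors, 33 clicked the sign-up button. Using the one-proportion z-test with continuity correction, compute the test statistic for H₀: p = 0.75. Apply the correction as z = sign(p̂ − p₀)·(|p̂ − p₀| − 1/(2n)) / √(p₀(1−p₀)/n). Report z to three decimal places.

z = -1.983

Sample proportion p̂ = 33/53 = 0.62264. p̂ − p₀ = -0.127358.
1/(2n) = 0.009434.
Corrected numerator: |-0.127358| − 0.009434 = 0.117924.
SE₀ = √(0.75·0.25/53) = 0.059479.
z = (−)0.117924/0.059479 = -1.983.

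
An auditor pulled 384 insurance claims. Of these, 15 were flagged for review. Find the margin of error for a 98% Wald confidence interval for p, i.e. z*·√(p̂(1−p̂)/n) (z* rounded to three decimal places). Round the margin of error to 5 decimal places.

ME = 0.02300

p̂ = 15/384 = 0.03906.
SE(p̂) = √(0.03906·0.96094/384) = 0.009887.
z* = 2.326 at the 98% level.
Margin of error = z*·SE = 2.326 × 0.009887 = 0.02300.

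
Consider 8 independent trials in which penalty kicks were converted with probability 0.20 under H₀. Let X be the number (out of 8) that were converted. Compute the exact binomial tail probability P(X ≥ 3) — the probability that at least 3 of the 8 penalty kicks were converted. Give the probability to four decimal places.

P = 0.2031

X is binomial with n = 8 and p = 0.20.
P(X ≥ 3) = Σ_{j=3}^{8} C(8,j)·0.20^j·0.80^{8−j}.
= 0.146801 + 0.045875 + 0.009175 + 0.001147 + 0.000082 + 0.000003 = 0.2031.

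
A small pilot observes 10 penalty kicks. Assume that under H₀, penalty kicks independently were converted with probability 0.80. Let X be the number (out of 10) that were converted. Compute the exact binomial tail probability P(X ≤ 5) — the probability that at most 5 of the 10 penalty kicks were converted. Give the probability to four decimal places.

X is binomial with n = 10 and p = 0.80.
P(X ≤ 5) = Σ_{j=0}^{5} C(10,j)·0.80^j·0.20^{10−j}.
= 0.000000 + 0.000004 + 0.000074 + 0.000786 + 0.005505 + 0.026424 = 0.0328.

P = 0.0328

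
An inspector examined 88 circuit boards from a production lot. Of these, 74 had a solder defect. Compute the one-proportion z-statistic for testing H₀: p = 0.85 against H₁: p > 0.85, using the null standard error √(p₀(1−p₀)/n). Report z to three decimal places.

The sample proportion is 74/88 = 0.84091.
SE₀ = √(0.85·0.15/88) = 0.038064.
Test statistic: z = -0.00909/0.038064 = -0.239.

z = -0.239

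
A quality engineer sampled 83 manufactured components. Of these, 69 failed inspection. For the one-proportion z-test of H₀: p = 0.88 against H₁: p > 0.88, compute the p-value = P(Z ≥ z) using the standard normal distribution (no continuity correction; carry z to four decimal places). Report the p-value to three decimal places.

p-value = 0.914

With x = 69 successes in n = 83, p̂ = 0.83133.
Null standard error: √(0.88·0.12/83) = √0.001272289 = 0.035669.
z = (p̂ − p₀)/SE = (69/83 − 0.88)/0.035669 ≈ -1.3646.
p-value = P(Z ≥ z) with z = -1.3646 → 0.914.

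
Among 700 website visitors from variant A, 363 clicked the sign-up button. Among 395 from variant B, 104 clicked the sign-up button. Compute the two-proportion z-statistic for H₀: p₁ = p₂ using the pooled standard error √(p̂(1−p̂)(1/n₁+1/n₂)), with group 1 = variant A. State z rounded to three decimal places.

Sample proportions: p̂₁ = 363/700 = 0.51857 and p̂₂ = 104/395 = 0.26329.
Pooled p̂ = (363+104)/(700+395) = 467/1095 = 0.42648.
Pooled SE = √[0.2445954·0.00396022] ≈ 0.031123.
z = 0.25528/0.031123 = 8.202.

z = 8.202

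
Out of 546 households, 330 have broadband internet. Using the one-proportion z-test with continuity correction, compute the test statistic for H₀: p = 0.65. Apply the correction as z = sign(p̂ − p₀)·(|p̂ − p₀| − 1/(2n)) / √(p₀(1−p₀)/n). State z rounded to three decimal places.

With x = 330 successes in n = 546, p̂ = 0.60440. p̂ − p₀ = -0.045604.
1/(2n) = 0.000916.
Corrected numerator: |-0.045604| − 0.000916 = 0.044688.
Under H₀, SE = √(p₀(1−p₀)/n) = √(0.65·0.35/546) = √0.000416667 = 0.020412.
z = (−)0.044688/0.020412 = -2.189.

z = -2.189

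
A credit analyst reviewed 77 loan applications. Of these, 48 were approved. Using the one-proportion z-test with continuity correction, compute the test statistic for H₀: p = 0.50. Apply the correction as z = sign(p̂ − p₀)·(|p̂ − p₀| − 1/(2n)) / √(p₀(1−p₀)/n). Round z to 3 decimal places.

With x = 48 successes in n = 77, p̂ = 0.62338. p̂ − p₀ = 0.123377.
1/(2n) = 0.006494.
Corrected numerator: |0.123377| − 0.006494 = 0.116883.
Null standard error: √(0.50·0.50/77) = √0.003246753 = 0.056980.
z = +0.116883/0.056980 = 2.051.

z = 2.051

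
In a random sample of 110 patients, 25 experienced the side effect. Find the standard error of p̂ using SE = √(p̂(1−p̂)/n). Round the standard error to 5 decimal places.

With x = 25 successes in n = 110, p̂ = 0.22727.
p̂(1−p̂) = 0.22727·0.77273 = 0.175618.
SE = √(0.175618/110) = 0.03996.

SE = 0.03996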